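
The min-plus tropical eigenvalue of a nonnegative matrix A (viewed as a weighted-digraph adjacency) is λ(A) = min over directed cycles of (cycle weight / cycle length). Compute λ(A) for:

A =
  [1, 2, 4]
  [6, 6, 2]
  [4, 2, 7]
λ(A) = 1

Enumerate directed cycles and compute their means (weight / length). Sample:
  cycle 0 → 0: weight = 1, length = 1, mean = 1/1 ≈ 1.000
  cycle 1 → 1: weight = 6, length = 1, mean = 6/1 ≈ 6.000
  cycle 2 → 2: weight = 7, length = 1, mean = 7/1 ≈ 7.000
  cycle 0 → 1 → 0: weight = 8, length = 2, mean = 8/2 ≈ 4.000
  cycle 0 → 2 → 0: weight = 8, length = 2, mean = 8/2 ≈ 4.000
  cycle 1 → 0 → 1: weight = 8, length = 2, mean = 8/2 ≈ 4.000
Minimum mean = 1.000, attained e.g. along the cycle 0 → 0 with weight 1 and length 1. So λ(A) = 1/1 = 1.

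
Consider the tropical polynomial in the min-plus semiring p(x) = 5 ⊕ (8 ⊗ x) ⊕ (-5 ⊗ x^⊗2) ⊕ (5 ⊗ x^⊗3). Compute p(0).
p(0) = -5

A tropical monomial a ⊗ x^⊗i evaluates to a + i · x. Evaluating each term at x = 0:
  Term 0 contributes 5 + 0 · 0 = 5
  Term 1 contributes 8 + 1 · 0 = 8
  Term 2 contributes -5 + 2 · 0 = -5
  Term 3 contributes 5 + 3 · 0 = 5
p(0) = ⊕ of these = min[5, 8, -5, 5] = -5.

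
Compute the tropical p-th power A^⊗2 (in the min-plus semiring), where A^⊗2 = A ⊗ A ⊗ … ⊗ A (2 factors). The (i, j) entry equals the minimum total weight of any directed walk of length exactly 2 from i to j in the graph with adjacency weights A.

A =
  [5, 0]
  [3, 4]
A^⊗2 =
  [3, 4]
  [7, 3]

Each entry (A^⊗2)_ij equals the minimum over all length-2 walks i = v_0 → v_1 → … → v_2 = j of Σ_t A[v_t][v_{t+1}]. For example, for (i, j) = (0, 1) we minimise over 2 possible intermediate vertex sequences; the minimum is 4, attained along the walk 0 → 1 → 1.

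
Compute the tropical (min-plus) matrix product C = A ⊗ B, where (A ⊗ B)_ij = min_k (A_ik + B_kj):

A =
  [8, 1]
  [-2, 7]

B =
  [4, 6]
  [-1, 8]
A ⊗ B =
  [0, 9]
  [2, 4]

Apply the min-plus product entry-by-entry:
  C[0][0] = min over k of (A[0][0] + B[0][0] = 8 + 4 = 12, A[0][1] + B[1][0] = 1 + -1 = 0) = 0 (attained at k = 1)
  C[0][1] = min over k of (A[0][0] + B[0][1] = 8 + 6 = 14, A[0][1] + B[1][1] = 1 + 8 = 9) = 9 (attained at k = 1)
  C[1][0] = min over k of (A[1][0] + B[0][0] = -2 + 4 = 2, A[1][1] + B[1][0] = 7 + -1 = 6) = 2 (attained at k = 0)
  C[1][1] = min over k of (A[1][0] + B[0][1] = -2 + 6 = 4, A[1][1] + B[1][1] = 7 + 8 = 15) = 4 (attained at k = 0)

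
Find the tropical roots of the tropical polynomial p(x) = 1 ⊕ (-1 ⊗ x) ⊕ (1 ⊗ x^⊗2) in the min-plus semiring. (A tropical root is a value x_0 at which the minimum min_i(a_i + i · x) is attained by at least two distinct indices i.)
Roots: {-2, 2}

Each tropical root is a break point of the lower envelope of the lines y = a_i + i · x (there are 3 lines, with slopes 0, 1, ..., 2). Only the lines that attain the minimum somewhere contribute to roots; other lines are dominated. Here the surviving (envelope) indices are i = 2, i = 1, i = 0.
Intersections between consecutive envelope lines give the roots: for adjacent envelope indices i < j the intersection is x = (a_i − a_j) / (j − i). Reading off the sorted break points: {-2, 2}.
Verification: at each break x_0, at least two indices attain the minimum of min_i(a_i + i · x_0).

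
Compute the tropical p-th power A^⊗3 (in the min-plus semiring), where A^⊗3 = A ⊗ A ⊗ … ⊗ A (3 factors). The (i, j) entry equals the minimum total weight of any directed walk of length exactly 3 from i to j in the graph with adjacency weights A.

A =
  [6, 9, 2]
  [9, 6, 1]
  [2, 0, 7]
A^⊗3 =
  [10, 8, 3]
  [9, 7, 2]
  [3, 1, 7]

Each entry (A^⊗3)_ij equals the minimum over all length-3 walks i = v_0 → v_1 → … → v_3 = j of Σ_t A[v_t][v_{t+1}]. For example, for (i, j) = (0, 2) we minimise over 9 possible intermediate vertex sequences; the minimum is 3, attained along the walk 0 → 2 → 1 → 2.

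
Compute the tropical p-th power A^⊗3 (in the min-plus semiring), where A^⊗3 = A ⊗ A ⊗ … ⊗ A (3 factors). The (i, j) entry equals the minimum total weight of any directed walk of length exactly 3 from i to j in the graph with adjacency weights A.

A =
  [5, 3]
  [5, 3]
A^⊗3 =
  [11, 9]
  [11, 9]

Each entry (A^⊗3)_ij equals the minimum over all length-3 walks i = v_0 → v_1 → … → v_3 = j of Σ_t A[v_t][v_{t+1}]. For example, for (i, j) = (0, 1) we minimise over 4 possible intermediate vertex sequences; the minimum is 9, attained along the walk 0 → 1 → 1 → 1.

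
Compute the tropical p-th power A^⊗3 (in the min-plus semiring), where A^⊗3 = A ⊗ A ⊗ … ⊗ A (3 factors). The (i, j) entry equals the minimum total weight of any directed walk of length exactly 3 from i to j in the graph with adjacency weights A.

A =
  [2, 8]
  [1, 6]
A^⊗3 =
  [6, 12]
  [5, 11]

Each entry (A^⊗3)_ij equals the minimum over all length-3 walks i = v_0 → v_1 → … → v_3 = j of Σ_t A[v_t][v_{t+1}]. For example, for (i, j) = (0, 1) we minimise over 4 possible intermediate vertex sequences; the minimum is 12, attained along the walk 0 → 0 → 0 → 1.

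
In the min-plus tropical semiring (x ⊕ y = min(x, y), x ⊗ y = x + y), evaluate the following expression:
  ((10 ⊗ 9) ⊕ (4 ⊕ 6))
((10 ⊗ 9) ⊕ (4 ⊕ 6)) = 4

Expand innermost to outermost. Recall ⊕ takes the minimum of its arguments and ⊗ takes their sum. Working out the expression ((10 ⊗ 9) ⊕ (4 ⊕ 6)) gives 4.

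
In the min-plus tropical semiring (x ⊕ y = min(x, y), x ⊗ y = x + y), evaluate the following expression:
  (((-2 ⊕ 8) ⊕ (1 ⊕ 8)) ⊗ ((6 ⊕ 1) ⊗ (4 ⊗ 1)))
(((-2 ⊕ 8) ⊕ (1 ⊕ 8)) ⊗ ((6 ⊕ 1) ⊗ (4 ⊗ 1))) = 4

Expand innermost to outermost. Recall ⊕ takes the minimum of its arguments and ⊗ takes their sum. Working out the expression (((-2 ⊕ 8) ⊕ (1 ⊕ 8)) ⊗ ((6 ⊕ 1) ⊗ (4 ⊗ 1))) gives 4.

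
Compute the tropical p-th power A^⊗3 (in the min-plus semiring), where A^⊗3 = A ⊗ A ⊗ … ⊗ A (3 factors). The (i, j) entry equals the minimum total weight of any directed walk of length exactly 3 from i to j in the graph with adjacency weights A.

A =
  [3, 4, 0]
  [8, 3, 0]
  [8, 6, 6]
A^⊗3 =
  [9, 9, 6]
  [11, 9, 6]
  [14, 12, 9]

Each entry (A^⊗3)_ij equals the minimum over all length-3 walks i = v_0 → v_1 → … → v_3 = j of Σ_t A[v_t][v_{t+1}]. For example, for (i, j) = (0, 2) we minimise over 9 possible intermediate vertex sequences; the minimum is 6, attained along the walk 0 → 0 → 0 → 2.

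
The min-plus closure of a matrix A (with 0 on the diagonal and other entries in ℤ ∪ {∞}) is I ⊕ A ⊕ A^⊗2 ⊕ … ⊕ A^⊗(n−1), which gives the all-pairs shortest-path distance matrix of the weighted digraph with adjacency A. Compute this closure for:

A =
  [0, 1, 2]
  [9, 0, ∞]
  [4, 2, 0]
Closure =
  [0, 1, 2]
  [9, 0, 11]
  [4, 2, 0]

This is the Floyd-Warshall all-pairs shortest-path computation. For each intermediate vertex k = 0, 1, …, 2, update dist[i][j] ← min(dist[i][j], dist[i][k] + dist[k][j]). The final matrix gives, for each (i, j), the minimum total weight of any directed path from i to j (possibly empty when i = j).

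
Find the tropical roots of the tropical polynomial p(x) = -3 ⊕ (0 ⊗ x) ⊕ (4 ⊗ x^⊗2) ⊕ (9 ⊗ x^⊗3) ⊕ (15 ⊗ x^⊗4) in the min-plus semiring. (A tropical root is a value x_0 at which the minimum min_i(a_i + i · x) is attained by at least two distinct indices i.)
Roots: {-6, -5, -4, -3}

Each tropical root is a break point of the lower envelope of the lines y = a_i + i · x (there are 5 lines, with slopes 0, 1, ..., 4). Only the lines that attain the minimum somewhere contribute to roots; other lines are dominated. Here the surviving (envelope) indices are i = 4, i = 3, i = 2, i = 1, i = 0.
Intersections between consecutive envelope lines give the roots: for adjacent envelope indices i < j the intersection is x = (a_i − a_j) / (j − i). Reading off the sorted break points: {-6, -5, -4, -3}.
Verification: at each break x_0, at least two indices attain the minimum of min_i(a_i + i · x_0).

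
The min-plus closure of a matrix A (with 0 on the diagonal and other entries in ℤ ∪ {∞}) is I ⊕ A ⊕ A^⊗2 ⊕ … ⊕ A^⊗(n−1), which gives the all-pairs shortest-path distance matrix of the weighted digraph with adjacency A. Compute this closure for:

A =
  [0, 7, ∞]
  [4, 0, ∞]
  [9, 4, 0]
Closure =
  [0, 7, ∞]
  [4, 0, ∞]
  [8, 4, 0]

This is the Floyd-Warshall all-pairs shortest-path computation. For each intermediate vertex k = 0, 1, …, 2, update dist[i][j] ← min(dist[i][j], dist[i][k] + dist[k][j]). The final matrix gives, for each (i, j), the minimum total weight of any directed path from i to j (possibly empty when i = j).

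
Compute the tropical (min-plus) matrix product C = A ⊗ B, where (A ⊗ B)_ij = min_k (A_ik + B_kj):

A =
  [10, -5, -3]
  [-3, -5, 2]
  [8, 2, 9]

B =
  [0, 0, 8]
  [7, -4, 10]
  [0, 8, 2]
A ⊗ B =
  [-3, -9, -1]
  [-3, -9, 4]
  [8, -2, 11]

Apply the min-plus product entry-by-entry:
  C[0][0] = min over k of (A[0][0] + B[0][0] = 10 + 0 = 10, A[0][1] + B[1][0] = -5 + 7 = 2, A[0][2] + B[2][0] = -3 + 0 = -3) = -3 (attained at k = 2)
  C[0][1] = min over k of (A[0][0] + B[0][1] = 10 + 0 = 10, A[0][1] + B[1][1] = -5 + -4 = -9, A[0][2] + B[2][1] = -3 + 8 = 5) = -9 (attained at k = 1)
  C[0][2] = min over k of (A[0][0] + B[0][2] = 10 + 8 = 18, A[0][1] + B[1][2] = -5 + 10 = 5, A[0][2] + B[2][2] = -3 + 2 = -1) = -1 (attained at k = 2)
  C[1][0] = min over k of (A[1][0] + B[0][0] = -3 + 0 = -3, A[1][1] + B[1][0] = -5 + 7 = 2, A[1][2] + B[2][0] = 2 + 0 = 2) = -3 (attained at k = 0)
  C[1][1] = min over k of (A[1][0] + B[0][1] = -3 + 0 = -3, A[1][1] + B[1][1] = -5 + -4 = -9, A[1][2] + B[2][1] = 2 + 8 = 10) = -9 (attained at k = 1)
  C[1][2] = min over k of (A[1][0] + B[0][2] = -3 + 8 = 5, A[1][1] + B[1][2] = -5 + 10 = 5, A[1][2] + B[2][2] = 2 + 2 = 4) = 4 (attained at k = 2)
  C[2][0] = min over k of (A[2][0] + B[0][0] = 8 + 0 = 8, A[2][1] + B[1][0] = 2 + 7 = 9, A[2][2] + B[2][0] = 9 + 0 = 9) = 8 (attained at k = 0)
  C[2][1] = min over k of (A[2][0] + B[0][1] = 8 + 0 = 8, A[2][1] + B[1][1] = 2 + -4 = -2, A[2][2] + B[2][1] = 9 + 8 = 17) = -2 (attained at k = 1)
  C[2][2] = min over k of (A[2][0] + B[0][2] = 8 + 8 = 16, A[2][1] + B[1][2] = 2 + 10 = 12, A[2][2] + B[2][2] = 9 + 2 = 11) = 11 (attained at k = 2)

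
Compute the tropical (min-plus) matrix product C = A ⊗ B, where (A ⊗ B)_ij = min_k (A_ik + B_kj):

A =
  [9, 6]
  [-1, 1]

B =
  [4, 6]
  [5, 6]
A ⊗ B =
  [11, 12]
  [3, 5]

Apply the min-plus product entry-by-entry:
  C[0][0] = min over k of (A[0][0] + B[0][0] = 9 + 4 = 13, A[0][1] + B[1][0] = 6 + 5 = 11) = 11 (attained at k = 1)
  C[0][1] = min over k of (A[0][0] + B[0][1] = 9 + 6 = 15, A[0][1] + B[1][1] = 6 + 6 = 12) = 12 (attained at k = 1)
  C[1][0] = min over k of (A[1][0] + B[0][0] = -1 + 4 = 3, A[1][1] + B[1][0] = 1 + 5 = 6) = 3 (attained at k = 0)
  C[1][1] = min over k of (A[1][0] + B[0][1] = -1 + 6 = 5, A[1][1] + B[1][1] = 1 + 6 = 7) = 5 (attained at k = 0)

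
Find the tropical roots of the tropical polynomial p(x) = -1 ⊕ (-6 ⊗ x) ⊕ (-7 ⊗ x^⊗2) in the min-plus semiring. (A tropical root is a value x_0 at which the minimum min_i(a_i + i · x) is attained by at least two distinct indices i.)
Roots: {1, 5}

Each tropical root is a break point of the lower envelope of the lines y = a_i + i · x (there are 3 lines, with slopes 0, 1, ..., 2). Only the lines that attain the minimum somewhere contribute to roots; other lines are dominated. Here the surviving (envelope) indices are i = 2, i = 1, i = 0.
Intersections between consecutive envelope lines give the roots: for adjacent envelope indices i < j the intersection is x = (a_i − a_j) / (j − i). Reading off the sorted break points: {1, 5}.
Verification: at each break x_0, at least two indices attain the minimum of min_i(a_i + i · x_0).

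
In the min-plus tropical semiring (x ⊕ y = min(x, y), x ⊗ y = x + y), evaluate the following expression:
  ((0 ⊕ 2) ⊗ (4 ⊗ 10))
((0 ⊕ 2) ⊗ (4 ⊗ 10)) = 14

Expand innermost to outermost. Recall ⊕ takes the minimum of its arguments and ⊗ takes their sum. Working out the expression ((0 ⊕ 2) ⊗ (4 ⊗ 10)) gives 14.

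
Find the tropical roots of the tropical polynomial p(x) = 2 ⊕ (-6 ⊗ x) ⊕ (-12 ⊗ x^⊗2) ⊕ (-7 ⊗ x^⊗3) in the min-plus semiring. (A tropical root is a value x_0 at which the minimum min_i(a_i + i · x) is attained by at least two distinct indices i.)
Roots: {-5, 6, 8}

Each tropical root is a break point of the lower envelope of the lines y = a_i + i · x (there are 4 lines, with slopes 0, 1, ..., 3). Only the lines that attain the minimum somewhere contribute to roots; other lines are dominated. Here the surviving (envelope) indices are i = 3, i = 2, i = 1, i = 0.
Intersections between consecutive envelope lines give the roots: for adjacent envelope indices i < j the intersection is x = (a_i − a_j) / (j − i). Reading off the sorted break points: {-5, 6, 8}.
Verification: at each break x_0, at least two indices attain the minimum of min_i(a_i + i · x_0).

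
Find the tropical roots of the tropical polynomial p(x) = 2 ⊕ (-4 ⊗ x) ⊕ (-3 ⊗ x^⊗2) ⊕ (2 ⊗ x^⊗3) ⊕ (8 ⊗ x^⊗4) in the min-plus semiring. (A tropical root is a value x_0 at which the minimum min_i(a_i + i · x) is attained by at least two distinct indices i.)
Roots: {-6, -5, -1, 6}

Each tropical root is a break point of the lower envelope of the lines y = a_i + i · x (there are 5 lines, with slopes 0, 1, ..., 4). Only the lines that attain the minimum somewhere contribute to roots; other lines are dominated. Here the surviving (envelope) indices are i = 4, i = 3, i = 2, i = 1, i = 0.
Intersections between consecutive envelope lines give the roots: for adjacent envelope indices i < j the intersection is x = (a_i − a_j) / (j − i). Reading off the sorted break points: {-6, -5, -1, 6}.
Verification: at each break x_0, at least two indices attain the minimum of min_i(a_i + i · x_0).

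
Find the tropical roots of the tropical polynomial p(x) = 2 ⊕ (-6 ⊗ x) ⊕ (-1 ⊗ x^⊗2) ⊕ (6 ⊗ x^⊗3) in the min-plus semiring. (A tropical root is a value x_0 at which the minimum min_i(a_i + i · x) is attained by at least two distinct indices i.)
Roots: {-7, -5, 8}

Each tropical root is a break point of the lower envelope of the lines y = a_i + i · x (there are 4 lines, with slopes 0, 1, ..., 3). Only the lines that attain the minimum somewhere contribute to roots; other lines are dominated. Here the surviving (envelope) indices are i = 3, i = 2, i = 1, i = 0.
Intersections between consecutive envelope lines give the roots: for adjacent envelope indices i < j the intersection is x = (a_i − a_j) / (j − i). Reading off the sorted break points: {-7, -5, 8}.
Verification: at each break x_0, at least two indices attain the minimum of min_i(a_i + i · x_0).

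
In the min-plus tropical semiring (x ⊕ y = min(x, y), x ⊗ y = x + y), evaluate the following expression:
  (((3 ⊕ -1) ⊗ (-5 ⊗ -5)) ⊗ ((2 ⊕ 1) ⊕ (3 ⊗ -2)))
(((3 ⊕ -1) ⊗ (-5 ⊗ -5)) ⊗ ((2 ⊕ 1) ⊕ (3 ⊗ -2))) = -10

Expand innermost to outermost. Recall ⊕ takes the minimum of its arguments and ⊗ takes their sum. Working out the expression (((3 ⊕ -1) ⊗ (-5 ⊗ -5)) ⊗ ((2 ⊕ 1) ⊕ (3 ⊗ -2))) gives -10.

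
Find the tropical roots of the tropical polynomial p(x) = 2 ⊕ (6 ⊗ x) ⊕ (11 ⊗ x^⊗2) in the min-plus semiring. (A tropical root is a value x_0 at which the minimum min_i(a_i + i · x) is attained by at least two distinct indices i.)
Roots: {-5, -4}

Each tropical root is a break point of the lower envelope of the lines y = a_i + i · x (there are 3 lines, with slopes 0, 1, ..., 2). Only the lines that attain the minimum somewhere contribute to roots; other lines are dominated. Here the surviving (envelope) indices are i = 2, i = 1, i = 0.
Intersections between consecutive envelope lines give the roots: for adjacent envelope indices i < j the intersection is x = (a_i − a_j) / (j − i). Reading off the sorted break points: {-5, -4}.
Verification: at each break x_0, at least two indices attain the minimum of min_i(a_i + i · x_0).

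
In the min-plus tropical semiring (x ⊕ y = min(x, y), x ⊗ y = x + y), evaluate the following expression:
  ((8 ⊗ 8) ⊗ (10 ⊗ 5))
((8 ⊗ 8) ⊗ (10 ⊗ 5)) = 31

Expand innermost to outermost. Recall ⊕ takes the minimum of its arguments and ⊗ takes their sum. Working out the expression ((8 ⊗ 8) ⊗ (10 ⊗ 5)) gives 31.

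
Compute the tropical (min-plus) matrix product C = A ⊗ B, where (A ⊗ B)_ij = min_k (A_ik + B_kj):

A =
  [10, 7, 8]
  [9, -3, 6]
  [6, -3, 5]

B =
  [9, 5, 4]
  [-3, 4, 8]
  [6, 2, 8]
A ⊗ B =
  [4, 10, 14]
  [-6, 1, 5]
  [-6, 1, 5]

Apply the min-plus product entry-by-entry:
  C[0][0] = min over k of (A[0][0] + B[0][0] = 10 + 9 = 19, A[0][1] + B[1][0] = 7 + -3 = 4, A[0][2] + B[2][0] = 8 + 6 = 14) = 4 (attained at k = 1)
  C[0][1] = min over k of (A[0][0] + B[0][1] = 10 + 5 = 15, A[0][1] + B[1][1] = 7 + 4 = 11, A[0][2] + B[2][1] = 8 + 2 = 10) = 10 (attained at k = 2)
  C[0][2] = min over k of (A[0][0] + B[0][2] = 10 + 4 = 14, A[0][1] + B[1][2] = 7 + 8 = 15, A[0][2] + B[2][2] = 8 + 8 = 16) = 14 (attained at k = 0)
  C[1][0] = min over k of (A[1][0] + B[0][0] = 9 + 9 = 18, A[1][1] + B[1][0] = -3 + -3 = -6, A[1][2] + B[2][0] = 6 + 6 = 12) = -6 (attained at k = 1)
  C[1][1] = min over k of (A[1][0] + B[0][1] = 9 + 5 = 14, A[1][1] + B[1][1] = -3 + 4 = 1, A[1][2] + B[2][1] = 6 + 2 = 8) = 1 (attained at k = 1)
  C[1][2] = min over k of (A[1][0] + B[0][2] = 9 + 4 = 13, A[1][1] + B[1][2] = -3 + 8 = 5, A[1][2] + B[2][2] = 6 + 8 = 14) = 5 (attained at k = 1)
  C[2][0] = min over k of (A[2][0] + B[0][0] = 6 + 9 = 15, A[2][1] + B[1][0] = -3 + -3 = -6, A[2][2] + B[2][0] = 5 + 6 = 11) = -6 (attained at k = 1)
  C[2][1] = min over k of (A[2][0] + B[0][1] = 6 + 5 = 11, A[2][1] + B[1][1] = -3 + 4 = 1, A[2][2] + B[2][1] = 5 + 2 = 7) = 1 (attained at k = 1)
  C[2][2] = min over k of (A[2][0] + B[0][2] = 6 + 4 = 10, A[2][1] + B[1][2] = -3 + 8 = 5, A[2][2] + B[2][2] = 5 + 8 = 13) = 5 (attained at k = 1)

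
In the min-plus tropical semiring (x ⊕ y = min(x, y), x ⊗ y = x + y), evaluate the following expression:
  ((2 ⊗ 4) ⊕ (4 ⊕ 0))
((2 ⊗ 4) ⊕ (4 ⊕ 0)) = 0

Expand innermost to outermost. Recall ⊕ takes the minimum of its arguments and ⊗ takes their sum. Working out the expression ((2 ⊗ 4) ⊕ (4 ⊕ 0)) gives 0.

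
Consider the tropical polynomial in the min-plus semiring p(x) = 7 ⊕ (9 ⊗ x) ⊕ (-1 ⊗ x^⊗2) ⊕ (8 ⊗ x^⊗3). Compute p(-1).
p(-1) = -3

A tropical monomial a ⊗ x^⊗i evaluates to a + i · x. Evaluating each term at x = -1:
  Term 0 contributes 7 + 0 · -1 = 7
  Term 1 contributes 9 + 1 · -1 = 8
  Term 2 contributes -1 + 2 · -1 = -3
  Term 3 contributes 8 + 3 · -1 = 5
p(-1) = ⊕ of these = min[7, 8, -3, 5] = -3.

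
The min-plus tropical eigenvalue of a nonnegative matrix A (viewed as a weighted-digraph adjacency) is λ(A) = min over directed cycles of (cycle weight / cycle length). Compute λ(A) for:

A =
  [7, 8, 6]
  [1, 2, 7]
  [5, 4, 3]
λ(A) = 2

Enumerate directed cycles and compute their means (weight / length). Sample:
  cycle 0 → 0: weight = 7, length = 1, mean = 7/1 ≈ 7.000
  cycle 1 → 1: weight = 2, length = 1, mean = 2/1 ≈ 2.000
  cycle 2 → 2: weight = 3, length = 1, mean = 3/1 ≈ 3.000
  cycle 0 → 1 → 0: weight = 9, length = 2, mean = 9/2 ≈ 4.500
  cycle 0 → 2 → 0: weight = 11, length = 2, mean = 11/2 ≈ 5.500
  cycle 1 → 0 → 1: weight = 9, length = 2, mean = 9/2 ≈ 4.500
Minimum mean = 2.000, attained e.g. along the cycle 1 → 1 with weight 2 and length 1. So λ(A) = 2/1 = 2.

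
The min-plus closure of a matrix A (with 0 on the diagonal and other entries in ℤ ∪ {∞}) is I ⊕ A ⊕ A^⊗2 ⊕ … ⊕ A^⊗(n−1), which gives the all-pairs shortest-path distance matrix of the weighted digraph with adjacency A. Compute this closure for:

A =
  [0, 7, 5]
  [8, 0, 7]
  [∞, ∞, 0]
Closure =
  [0, 7, 5]
  [8, 0, 7]
  [∞, ∞, 0]

This is the Floyd-Warshall all-pairs shortest-path computation. For each intermediate vertex k = 0, 1, …, 2, update dist[i][j] ← min(dist[i][j], dist[i][k] + dist[k][j]). The final matrix gives, for each (i, j), the minimum total weight of any directed path from i to j (possibly empty when i = j).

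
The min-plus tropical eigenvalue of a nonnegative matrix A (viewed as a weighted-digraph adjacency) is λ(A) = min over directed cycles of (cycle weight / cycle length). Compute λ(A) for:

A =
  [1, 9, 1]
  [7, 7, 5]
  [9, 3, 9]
λ(A) = 1

Enumerate directed cycles and compute their means (weight / length). Sample:
  cycle 0 → 0: weight = 1, length = 1, mean = 1/1 ≈ 1.000
  cycle 1 → 1: weight = 7, length = 1, mean = 7/1 ≈ 7.000
  cycle 2 → 2: weight = 9, length = 1, mean = 9/1 ≈ 9.000
  cycle 0 → 1 → 0: weight = 16, length = 2, mean = 16/2 ≈ 8.000
  cycle 0 → 2 → 0: weight = 10, length = 2, mean = 10/2 ≈ 5.000
  cycle 1 → 0 → 1: weight = 16, length = 2, mean = 16/2 ≈ 8.000
Minimum mean = 1.000, attained e.g. along the cycle 0 → 0 with weight 1 and length 1. So λ(A) = 1/1 = 1.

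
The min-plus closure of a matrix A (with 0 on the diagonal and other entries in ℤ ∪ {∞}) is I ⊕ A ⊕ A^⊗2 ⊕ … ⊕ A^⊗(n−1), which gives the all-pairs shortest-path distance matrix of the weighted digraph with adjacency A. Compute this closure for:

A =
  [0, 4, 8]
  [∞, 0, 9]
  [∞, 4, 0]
Closure =
  [0, 4, 8]
  [∞, 0, 9]
  [∞, 4, 0]

This is the Floyd-Warshall all-pairs shortest-path computation. For each intermediate vertex k = 0, 1, …, 2, update dist[i][j] ← min(dist[i][j], dist[i][k] + dist[k][j]). The final matrix gives, for each (i, j), the minimum total weight of any directed path from i to j (possibly empty when i = j).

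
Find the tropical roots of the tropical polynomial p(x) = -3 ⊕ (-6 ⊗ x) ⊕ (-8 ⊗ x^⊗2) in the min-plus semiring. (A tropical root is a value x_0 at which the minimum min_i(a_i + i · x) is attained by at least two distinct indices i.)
Roots: {2, 3}

Each tropical root is a break point of the lower envelope of the lines y = a_i + i · x (there are 3 lines, with slopes 0, 1, ..., 2). Only the lines that attain the minimum somewhere contribute to roots; other lines are dominated. Here the surviving (envelope) indices are i = 2, i = 1, i = 0.
Intersections between consecutive envelope lines give the roots: for adjacent envelope indices i < j the intersection is x = (a_i − a_j) / (j − i). Reading off the sorted break points: {2, 3}.
Verification: at each break x_0, at least two indices attain the minimum of min_i(a_i + i · x_0).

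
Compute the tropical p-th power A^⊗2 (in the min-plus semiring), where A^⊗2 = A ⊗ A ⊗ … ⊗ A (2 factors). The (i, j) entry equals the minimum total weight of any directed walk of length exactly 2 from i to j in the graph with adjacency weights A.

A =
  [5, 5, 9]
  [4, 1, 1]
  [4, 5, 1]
A^⊗2 =
  [9, 6, 6]
  [5, 2, 2]
  [5, 6, 2]

Each entry (A^⊗2)_ij equals the minimum over all length-2 walks i = v_0 → v_1 → … → v_2 = j of Σ_t A[v_t][v_{t+1}]. For example, for (i, j) = (0, 2) we minimise over 3 possible intermediate vertex sequences; the minimum is 6, attained along the walk 0 → 1 → 2.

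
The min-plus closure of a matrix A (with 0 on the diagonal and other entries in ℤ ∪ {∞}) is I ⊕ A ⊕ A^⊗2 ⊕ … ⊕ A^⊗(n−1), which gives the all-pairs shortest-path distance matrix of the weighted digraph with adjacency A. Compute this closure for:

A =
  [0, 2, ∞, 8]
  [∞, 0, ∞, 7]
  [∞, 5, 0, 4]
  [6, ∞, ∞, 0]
Closure =
  [0, 2, ∞, 8]
  [13, 0, ∞, 7]
  [10, 5, 0, 4]
  [6, 8, ∞, 0]

This is the Floyd-Warshall all-pairs shortest-path computation. For each intermediate vertex k = 0, 1, …, 3, update dist[i][j] ← min(dist[i][j], dist[i][k] + dist[k][j]). The final matrix gives, for each (i, j), the minimum total weight of any directed path from i to j (possibly empty when i = j).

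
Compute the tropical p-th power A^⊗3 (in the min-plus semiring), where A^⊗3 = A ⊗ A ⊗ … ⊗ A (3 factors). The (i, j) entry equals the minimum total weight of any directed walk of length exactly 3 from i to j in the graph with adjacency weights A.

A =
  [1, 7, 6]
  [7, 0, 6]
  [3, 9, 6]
A^⊗3 =
  [3, 7, 8]
  [7, 0, 6]
  [5, 9, 10]

Each entry (A^⊗3)_ij equals the minimum over all length-3 walks i = v_0 → v_1 → … → v_3 = j of Σ_t A[v_t][v_{t+1}]. For example, for (i, j) = (0, 2) we minimise over 9 possible intermediate vertex sequences; the minimum is 8, attained along the walk 0 → 0 → 0 → 2.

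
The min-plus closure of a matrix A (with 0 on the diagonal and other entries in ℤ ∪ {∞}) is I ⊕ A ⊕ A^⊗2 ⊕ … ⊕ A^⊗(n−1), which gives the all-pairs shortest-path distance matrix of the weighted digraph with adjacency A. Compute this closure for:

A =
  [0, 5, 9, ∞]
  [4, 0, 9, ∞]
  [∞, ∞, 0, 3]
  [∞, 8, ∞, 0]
Closure =
  [0, 5, 9, 12]
  [4, 0, 9, 12]
  [15, 11, 0, 3]
  [12, 8, 17, 0]

This is the Floyd-Warshall all-pairs shortest-path computation. For each intermediate vertex k = 0, 1, …, 3, update dist[i][j] ← min(dist[i][j], dist[i][k] + dist[k][j]). The final matrix gives, for each (i, j), the minimum total weight of any directed path from i to j (possibly empty when i = j).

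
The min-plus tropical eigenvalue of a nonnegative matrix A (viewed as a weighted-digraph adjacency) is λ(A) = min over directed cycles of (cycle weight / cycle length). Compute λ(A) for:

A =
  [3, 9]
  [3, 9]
λ(A) = 3

Enumerate directed cycles and compute their means (weight / length). Sample:
  cycle 0 → 0: weight = 3, length = 1, mean = 3/1 ≈ 3.000
  cycle 1 → 1: weight = 9, length = 1, mean = 9/1 ≈ 9.000
  cycle 0 → 1 → 0: weight = 12, length = 2, mean = 12/2 ≈ 6.000
  cycle 1 → 0 → 1: weight = 12, length = 2, mean = 12/2 ≈ 6.000
Minimum mean = 3.000, attained e.g. along the cycle 0 → 0 with weight 3 and length 1. So λ(A) = 3/1 = 3.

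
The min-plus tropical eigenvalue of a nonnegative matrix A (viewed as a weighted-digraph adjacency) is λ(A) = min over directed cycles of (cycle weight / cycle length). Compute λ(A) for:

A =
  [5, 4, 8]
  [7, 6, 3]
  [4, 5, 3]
λ(A) = 3

Enumerate directed cycles and compute their means (weight / length). Sample:
  cycle 0 → 0: weight = 5, length = 1, mean = 5/1 ≈ 5.000
  cycle 1 → 1: weight = 6, length = 1, mean = 6/1 ≈ 6.000
  cycle 2 → 2: weight = 3, length = 1, mean = 3/1 ≈ 3.000
  cycle 0 → 1 → 0: weight = 11, length = 2, mean = 11/2 ≈ 5.500
  cycle 0 → 2 → 0: weight = 12, length = 2, mean = 12/2 ≈ 6.000
  cycle 1 → 0 → 1: weight = 11, length = 2, mean = 11/2 ≈ 5.500
Minimum mean = 3.000, attained e.g. along the cycle 2 → 2 with weight 3 and length 1. So λ(A) = 3/1 = 3.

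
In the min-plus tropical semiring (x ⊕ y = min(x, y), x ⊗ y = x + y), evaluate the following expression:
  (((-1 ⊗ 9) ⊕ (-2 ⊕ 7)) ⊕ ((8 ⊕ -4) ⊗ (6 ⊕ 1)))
(((-1 ⊗ 9) ⊕ (-2 ⊕ 7)) ⊕ ((8 ⊕ -4) ⊗ (6 ⊕ 1))) = -3

Expand innermost to outermost. Recall ⊕ takes the minimum of its arguments and ⊗ takes their sum. Working out the expression (((-1 ⊗ 9) ⊕ (-2 ⊕ 7)) ⊕ ((8 ⊕ -4) ⊗ (6 ⊕ 1))) gives -3.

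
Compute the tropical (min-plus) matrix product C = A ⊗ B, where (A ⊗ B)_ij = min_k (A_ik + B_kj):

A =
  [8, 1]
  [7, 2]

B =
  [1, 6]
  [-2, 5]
A ⊗ B =
  [-1, 6]
  [0, 7]

Apply the min-plus product entry-by-entry:
  C[0][0] = min over k of (A[0][0] + B[0][0] = 8 + 1 = 9, A[0][1] + B[1][0] = 1 + -2 = -1) = -1 (attained at k = 1)
  C[0][1] = min over k of (A[0][0] + B[0][1] = 8 + 6 = 14, A[0][1] + B[1][1] = 1 + 5 = 6) = 6 (attained at k = 1)
  C[1][0] = min over k of (A[1][0] + B[0][0] = 7 + 1 = 8, A[1][1] + B[1][0] = 2 + -2 = 0) = 0 (attained at k = 1)
  C[1][1] = min over k of (A[1][0] + B[0][1] = 7 + 6 = 13, A[1][1] + B[1][1] = 2 + 5 = 7) = 7 (attained at k = 1)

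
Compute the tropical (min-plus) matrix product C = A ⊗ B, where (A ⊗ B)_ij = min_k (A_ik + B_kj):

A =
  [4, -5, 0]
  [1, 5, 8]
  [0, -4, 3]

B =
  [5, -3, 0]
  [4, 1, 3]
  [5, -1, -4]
A ⊗ B =
  [-1, -4, -4]
  [6, -2, 1]
  [0, -3, -1]

Apply the min-plus product entry-by-entry:
  C[0][0] = min over k of (A[0][0] + B[0][0] = 4 + 5 = 9, A[0][1] + B[1][0] = -5 + 4 = -1, A[0][2] + B[2][0] = 0 + 5 = 5) = -1 (attained at k = 1)
  C[0][1] = min over k of (A[0][0] + B[0][1] = 4 + -3 = 1, A[0][1] + B[1][1] = -5 + 1 = -4, A[0][2] + B[2][1] = 0 + -1 = -1) = -4 (attained at k = 1)
  C[0][2] = min over k of (A[0][0] + B[0][2] = 4 + 0 = 4, A[0][1] + B[1][2] = -5 + 3 = -2, A[0][2] + B[2][2] = 0 + -4 = -4) = -4 (attained at k = 2)
  C[1][0] = min over k of (A[1][0] + B[0][0] = 1 + 5 = 6, A[1][1] + B[1][0] = 5 + 4 = 9, A[1][2] + B[2][0] = 8 + 5 = 13) = 6 (attained at k = 0)
  C[1][1] = min over k of (A[1][0] + B[0][1] = 1 + -3 = -2, A[1][1] + B[1][1] = 5 + 1 = 6, A[1][2] + B[2][1] = 8 + -1 = 7) = -2 (attained at k = 0)
  C[1][2] = min over k of (A[1][0] + B[0][2] = 1 + 0 = 1, A[1][1] + B[1][2] = 5 + 3 = 8, A[1][2] + B[2][2] = 8 + -4 = 4) = 1 (attained at k = 0)
  C[2][0] = min over k of (A[2][0] + B[0][0] = 0 + 5 = 5, A[2][1] + B[1][0] = -4 + 4 = 0, A[2][2] + B[2][0] = 3 + 5 = 8) = 0 (attained at k = 1)
  C[2][1] = min over k of (A[2][0] + B[0][1] = 0 + -3 = -3, A[2][1] + B[1][1] = -4 + 1 = -3, A[2][2] + B[2][1] = 3 + -1 = 2) = -3 (attained at k = 0)
  C[2][2] = min over k of (A[2][0] + B[0][2] = 0 + 0 = 0, A[2][1] + B[1][2] = -4 + 3 = -1, A[2][2] + B[2][2] = 3 + -4 = -1) = -1 (attained at k = 1)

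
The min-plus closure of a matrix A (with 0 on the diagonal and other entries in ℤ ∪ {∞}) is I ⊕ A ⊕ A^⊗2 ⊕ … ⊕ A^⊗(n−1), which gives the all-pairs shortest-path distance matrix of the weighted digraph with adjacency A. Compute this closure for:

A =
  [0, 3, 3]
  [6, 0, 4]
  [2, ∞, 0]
Closure =
  [0, 3, 3]
  [6, 0, 4]
  [2, 5, 0]

This is the Floyd-Warshall all-pairs shortest-path computation. For each intermediate vertex k = 0, 1, …, 2, update dist[i][j] ← min(dist[i][j], dist[i][k] + dist[k][j]). The final matrix gives, for each (i, j), the minimum total weight of any directed path from i to j (possibly empty when i = j).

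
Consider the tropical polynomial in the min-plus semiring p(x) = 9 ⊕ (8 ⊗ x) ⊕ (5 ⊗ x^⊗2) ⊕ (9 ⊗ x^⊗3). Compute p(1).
p(1) = 7

A tropical monomial a ⊗ x^⊗i evaluates to a + i · x. Evaluating each term at x = 1:
  Term 0 contributes 9 + 0 · 1 = 9
  Term 1 contributes 8 + 1 · 1 = 9
  Term 2 contributes 5 + 2 · 1 = 7
  Term 3 contributes 9 + 3 · 1 = 12
p(1) = ⊕ of these = min[9, 9, 7, 12] = 7.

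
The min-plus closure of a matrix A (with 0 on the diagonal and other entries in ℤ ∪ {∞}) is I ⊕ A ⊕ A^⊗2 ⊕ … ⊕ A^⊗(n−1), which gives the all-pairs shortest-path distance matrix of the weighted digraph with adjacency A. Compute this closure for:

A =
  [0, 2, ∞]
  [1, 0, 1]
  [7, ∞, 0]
Closure =
  [0, 2, 3]
  [1, 0, 1]
  [7, 9, 0]

This is the Floyd-Warshall all-pairs shortest-path computation. For each intermediate vertex k = 0, 1, …, 2, update dist[i][j] ← min(dist[i][j], dist[i][k] + dist[k][j]). The final matrix gives, for each (i, j), the minimum total weight of any directed path from i to j (possibly empty when i = j).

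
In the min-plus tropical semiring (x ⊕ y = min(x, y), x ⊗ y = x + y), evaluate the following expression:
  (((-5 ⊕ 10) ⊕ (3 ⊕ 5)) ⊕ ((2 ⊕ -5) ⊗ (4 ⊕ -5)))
(((-5 ⊕ 10) ⊕ (3 ⊕ 5)) ⊕ ((2 ⊕ -5) ⊗ (4 ⊕ -5))) = -10

Expand innermost to outermost. Recall ⊕ takes the minimum of its arguments and ⊗ takes their sum. Working out the expression (((-5 ⊕ 10) ⊕ (3 ⊕ 5)) ⊕ ((2 ⊕ -5) ⊗ (4 ⊕ -5))) gives -10.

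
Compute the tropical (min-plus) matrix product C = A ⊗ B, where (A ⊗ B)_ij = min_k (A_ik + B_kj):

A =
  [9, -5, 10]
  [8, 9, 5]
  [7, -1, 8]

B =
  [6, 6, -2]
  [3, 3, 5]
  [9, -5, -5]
A ⊗ B =
  [-2, -2, 0]
  [12, 0, 0]
  [2, 2, 3]

Apply the min-plus product entry-by-entry:
  C[0][0] = min over k of (A[0][0] + B[0][0] = 9 + 6 = 15, A[0][1] + B[1][0] = -5 + 3 = -2, A[0][2] + B[2][0] = 10 + 9 = 19) = -2 (attained at k = 1)
  C[0][1] = min over k of (A[0][0] + B[0][1] = 9 + 6 = 15, A[0][1] + B[1][1] = -5 + 3 = -2, A[0][2] + B[2][1] = 10 + -5 = 5) = -2 (attained at k = 1)
  C[0][2] = min over k of (A[0][0] + B[0][2] = 9 + -2 = 7, A[0][1] + B[1][2] = -5 + 5 = 0, A[0][2] + B[2][2] = 10 + -5 = 5) = 0 (attained at k = 1)
  C[1][0] = min over k of (A[1][0] + B[0][0] = 8 + 6 = 14, A[1][1] + B[1][0] = 9 + 3 = 12, A[1][2] + B[2][0] = 5 + 9 = 14) = 12 (attained at k = 1)
  C[1][1] = min over k of (A[1][0] + B[0][1] = 8 + 6 = 14, A[1][1] + B[1][1] = 9 + 3 = 12, A[1][2] + B[2][1] = 5 + -5 = 0) = 0 (attained at k = 2)
  C[1][2] = min over k of (A[1][0] + B[0][2] = 8 + -2 = 6, A[1][1] + B[1][2] = 9 + 5 = 14, A[1][2] + B[2][2] = 5 + -5 = 0) = 0 (attained at k = 2)
  C[2][0] = min over k of (A[2][0] + B[0][0] = 7 + 6 = 13, A[2][1] + B[1][0] = -1 + 3 = 2, A[2][2] + B[2][0] = 8 + 9 = 17) = 2 (attained at k = 1)
  C[2][1] = min over k of (A[2][0] + B[0][1] = 7 + 6 = 13, A[2][1] + B[1][1] = -1 + 3 = 2, A[2][2] + B[2][1] = 8 + -5 = 3) = 2 (attained at k = 1)
  C[2][2] = min over k of (A[2][0] + B[0][2] = 7 + -2 = 5, A[2][1] + B[1][2] = -1 + 5 = 4, A[2][2] + B[2][2] = 8 + -5 = 3) = 3 (attained at k = 2)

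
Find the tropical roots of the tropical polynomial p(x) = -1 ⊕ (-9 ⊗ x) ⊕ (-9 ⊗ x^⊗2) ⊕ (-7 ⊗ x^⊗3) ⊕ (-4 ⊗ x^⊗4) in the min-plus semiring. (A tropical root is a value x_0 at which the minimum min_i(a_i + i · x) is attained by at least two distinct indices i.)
Roots: {-3, -2, 0, 8}

Each tropical root is a break point of the lower envelope of the lines y = a_i + i · x (there are 5 lines, with slopes 0, 1, ..., 4). Only the lines that attain the minimum somewhere contribute to roots; other lines are dominated. Here the surviving (envelope) indices are i = 4, i = 3, i = 2, i = 1, i = 0.
Intersections between consecutive envelope lines give the roots: for adjacent envelope indices i < j the intersection is x = (a_i − a_j) / (j − i). Reading off the sorted break points: {-3, -2, 0, 8}.
Verification: at each break x_0, at least two indices attain the minimum of min_i(a_i + i · x_0).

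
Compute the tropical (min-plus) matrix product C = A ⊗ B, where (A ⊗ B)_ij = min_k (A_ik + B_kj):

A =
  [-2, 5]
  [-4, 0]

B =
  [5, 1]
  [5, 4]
A ⊗ B =
  [3, -1]
  [1, -3]

Apply the min-plus product entry-by-entry:
  C[0][0] = min over k of (A[0][0] + B[0][0] = -2 + 5 = 3, A[0][1] + B[1][0] = 5 + 5 = 10) = 3 (attained at k = 0)
  C[0][1] = min over k of (A[0][0] + B[0][1] = -2 + 1 = -1, A[0][1] + B[1][1] = 5 + 4 = 9) = -1 (attained at k = 0)
  C[1][0] = min over k of (A[1][0] + B[0][0] = -4 + 5 = 1, A[1][1] + B[1][0] = 0 + 5 = 5) = 1 (attained at k = 0)
  C[1][1] = min over k of (A[1][0] + B[0][1] = -4 + 1 = -3, A[1][1] + B[1][1] = 0 + 4 = 4) = -3 (attained at k = 0)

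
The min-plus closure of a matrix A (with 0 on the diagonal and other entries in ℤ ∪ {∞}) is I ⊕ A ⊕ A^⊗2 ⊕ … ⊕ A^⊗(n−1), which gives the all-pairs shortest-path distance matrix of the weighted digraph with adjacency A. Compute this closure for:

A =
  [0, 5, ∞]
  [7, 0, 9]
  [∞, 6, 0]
Closure =
  [0, 5, 14]
  [7, 0, 9]
  [13, 6, 0]

This is the Floyd-Warshall all-pairs shortest-path computation. For each intermediate vertex k = 0, 1, …, 2, update dist[i][j] ← min(dist[i][j], dist[i][k] + dist[k][j]). The final matrix gives, for each (i, j), the minimum total weight of any directed path from i to j (possibly empty when i = j).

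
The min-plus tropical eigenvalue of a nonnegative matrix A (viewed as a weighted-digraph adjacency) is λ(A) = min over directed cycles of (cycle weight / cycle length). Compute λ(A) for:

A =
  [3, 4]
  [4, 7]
λ(A) = 3

Enumerate directed cycles and compute their means (weight / length). Sample:
  cycle 0 → 0: weight = 3, length = 1, mean = 3/1 ≈ 3.000
  cycle 1 → 1: weight = 7, length = 1, mean = 7/1 ≈ 7.000
  cycle 0 → 1 → 0: weight = 8, length = 2, mean = 8/2 ≈ 4.000
  cycle 1 → 0 → 1: weight = 8, length = 2, mean = 8/2 ≈ 4.000
Minimum mean = 3.000, attained e.g. along the cycle 0 → 0 with weight 3 and length 1. So λ(A) = 3/1 = 3.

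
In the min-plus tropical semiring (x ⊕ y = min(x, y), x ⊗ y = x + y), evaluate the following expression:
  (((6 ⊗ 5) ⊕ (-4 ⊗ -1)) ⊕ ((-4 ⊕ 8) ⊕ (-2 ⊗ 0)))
(((6 ⊗ 5) ⊕ (-4 ⊗ -1)) ⊕ ((-4 ⊕ 8) ⊕ (-2 ⊗ 0))) = -5

Expand innermost to outermost. Recall ⊕ takes the minimum of its arguments and ⊗ takes their sum. Working out the expression (((6 ⊗ 5) ⊕ (-4 ⊗ -1)) ⊕ ((-4 ⊕ 8) ⊕ (-2 ⊗ 0))) gives -5.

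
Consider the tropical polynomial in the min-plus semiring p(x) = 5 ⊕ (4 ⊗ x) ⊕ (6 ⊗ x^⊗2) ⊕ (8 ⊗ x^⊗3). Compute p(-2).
p(-2) = 2

A tropical monomial a ⊗ x^⊗i evaluates to a + i · x. Evaluating each term at x = -2:
  Term 0 contributes 5 + 0 · -2 = 5
  Term 1 contributes 4 + 1 · -2 = 2
  Term 2 contributes 6 + 2 · -2 = 2
  Term 3 contributes 8 + 3 · -2 = 2
p(-2) = ⊕ of these = min[5, 2, 2, 2] = 2.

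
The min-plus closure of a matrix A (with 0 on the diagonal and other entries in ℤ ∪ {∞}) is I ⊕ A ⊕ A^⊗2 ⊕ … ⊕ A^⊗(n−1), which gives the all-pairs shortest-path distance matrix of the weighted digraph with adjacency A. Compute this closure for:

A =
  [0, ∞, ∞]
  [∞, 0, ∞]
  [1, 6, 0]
Closure =
  [0, ∞, ∞]
  [∞, 0, ∞]
  [1, 6, 0]

This is the Floyd-Warshall all-pairs shortest-path computation. For each intermediate vertex k = 0, 1, …, 2, update dist[i][j] ← min(dist[i][j], dist[i][k] + dist[k][j]). The final matrix gives, for each (i, j), the minimum total weight of any directed path from i to j (possibly empty when i = j).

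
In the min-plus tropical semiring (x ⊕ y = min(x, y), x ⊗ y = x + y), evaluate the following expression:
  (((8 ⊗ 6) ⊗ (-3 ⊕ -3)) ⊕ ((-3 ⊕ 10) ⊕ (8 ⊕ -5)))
(((8 ⊗ 6) ⊗ (-3 ⊕ -3)) ⊕ ((-3 ⊕ 10) ⊕ (8 ⊕ -5))) = -5

Expand innermost to outermost. Recall ⊕ takes the minimum of its arguments and ⊗ takes their sum. Working out the expression (((8 ⊗ 6) ⊗ (-3 ⊕ -3)) ⊕ ((-3 ⊕ 10) ⊕ (8 ⊕ -5))) gives -5.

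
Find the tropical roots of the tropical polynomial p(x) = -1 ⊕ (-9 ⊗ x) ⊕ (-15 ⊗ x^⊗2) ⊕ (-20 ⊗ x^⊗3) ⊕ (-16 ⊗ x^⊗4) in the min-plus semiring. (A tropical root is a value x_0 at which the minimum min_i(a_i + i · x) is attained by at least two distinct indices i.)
Roots: {-4, 5, 6, 8}

Each tropical root is a break point of the lower envelope of the lines y = a_i + i · x (there are 5 lines, with slopes 0, 1, ..., 4). Only the lines that attain the minimum somewhere contribute to roots; other lines are dominated. Here the surviving (envelope) indices are i = 4, i = 3, i = 2, i = 1, i = 0.
Intersections between consecutive envelope lines give the roots: for adjacent envelope indices i < j the intersection is x = (a_i − a_j) / (j − i). Reading off the sorted break points: {-4, 5, 6, 8}.
Verification: at each break x_0, at least two indices attain the minimum of min_i(a_i + i · x_0).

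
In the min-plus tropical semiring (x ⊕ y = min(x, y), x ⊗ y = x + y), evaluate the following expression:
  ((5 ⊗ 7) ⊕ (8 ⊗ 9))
((5 ⊗ 7) ⊕ (8 ⊗ 9)) = 12

Expand innermost to outermost. Recall ⊕ takes the minimum of its arguments and ⊗ takes their sum. Working out the expression ((5 ⊗ 7) ⊕ (8 ⊗ 9)) gives 12.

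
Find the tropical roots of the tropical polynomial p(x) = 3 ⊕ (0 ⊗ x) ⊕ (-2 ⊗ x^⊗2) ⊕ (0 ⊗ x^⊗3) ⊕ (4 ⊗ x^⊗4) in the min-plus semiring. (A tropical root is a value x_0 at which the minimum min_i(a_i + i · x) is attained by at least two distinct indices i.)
Roots: {-4, -2, 2, 3}

Each tropical root is a break point of the lower envelope of the lines y = a_i + i · x (there are 5 lines, with slopes 0, 1, ..., 4). Only the lines that attain the minimum somewhere contribute to roots; other lines are dominated. Here the surviving (envelope) indices are i = 4, i = 3, i = 2, i = 1, i = 0.
Intersections between consecutive envelope lines give the roots: for adjacent envelope indices i < j the intersection is x = (a_i − a_j) / (j − i). Reading off the sorted break points: {-4, -2, 2, 3}.
Verification: at each break x_0, at least two indices attain the minimum of min_i(a_i + i · x_0).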